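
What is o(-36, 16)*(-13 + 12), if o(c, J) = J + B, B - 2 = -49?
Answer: 31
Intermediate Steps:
B = -47 (B = 2 - 49 = -47)
o(c, J) = -47 + J (o(c, J) = J - 47 = -47 + J)
o(-36, 16)*(-13 + 12) = (-47 + 16)*(-13 + 12) = -31*(-1) = 31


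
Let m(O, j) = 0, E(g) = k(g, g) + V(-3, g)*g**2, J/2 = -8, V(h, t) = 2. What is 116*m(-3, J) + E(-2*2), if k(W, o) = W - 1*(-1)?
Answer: 29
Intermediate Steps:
J = -16 (J = 2*(-8) = -16)
k(W, o) = 1 + W (k(W, o) = W + 1 = 1 + W)
E(g) = 1 + g + 2*g**2 (E(g) = (1 + g) + 2*g**2 = 1 + g + 2*g**2)
116*m(-3, J) + E(-2*2) = 116*0 + (1 - 2*2 + 2*(-2*2)**2) = 0 + (1 - 4 + 2*(-4)**2) = 0 + (1 - 4 + 2*16) = 0 + (1 - 4 + 32) = 0 + 29 = 29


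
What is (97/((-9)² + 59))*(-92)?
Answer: -2231/35 ≈ -63.743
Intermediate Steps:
(97/((-9)² + 59))*(-92) = (97/(81 + 59))*(-92) = (97/140)*(-92) = -2231/35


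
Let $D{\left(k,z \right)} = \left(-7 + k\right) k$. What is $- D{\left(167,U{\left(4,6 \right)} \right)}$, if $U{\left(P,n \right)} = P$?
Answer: $-26720$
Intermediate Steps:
$D{\left(k,z \right)} = k \left(-7 + k\right)$
$- D{\left(167,U{\left(4,6 \right)} \right)} = - 167 \left(-7 + 167\right) = - 167 \cdot 160 = \left(-1\right) 26720 = -26720$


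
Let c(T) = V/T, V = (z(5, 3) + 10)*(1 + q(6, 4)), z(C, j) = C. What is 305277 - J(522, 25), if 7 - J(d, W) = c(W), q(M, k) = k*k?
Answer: 1526401/5 ≈ 3.0528e+5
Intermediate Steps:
q(M, k) = k²
V = 255 (V = (5 + 10)*(1 + 4²) = 15*(1 + 16) = 15*17 = 255)
c(T) = 255/T
J(d, W) = 7 - 255/W
305277 - J(522, 25) = 305277 - (7 - 255/25) = 305277 - (7 - 255*1/25) = 305277 - (7 - 51/5) = 305277 - 1*(-16/5) = 305277 + 16/5 = 1526401/5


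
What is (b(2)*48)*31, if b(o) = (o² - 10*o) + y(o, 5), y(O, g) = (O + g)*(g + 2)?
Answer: 49104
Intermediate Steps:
y(O, g) = (2 + g)*(O + g) (y(O, g) = (O + g)*(2 + g) = (2 + g)*(O + g))
b(o) = 35 + o² - 3*o (b(o) = (o² - 10*o) + (5² + 2*o + 2*5 + o*5) = (o² - 10*o) + (25 + 2*o + 10 + 5*o) = (o² - 10*o) + (35 + 7*o) = 35 + o² - 3*o)
(b(2)*48)*31 = ((35 + 2² - 3*2)*48)*31 = ((35 + 4 - 6)*48)*31 = (33*48)*31 = 1584*31 = 49104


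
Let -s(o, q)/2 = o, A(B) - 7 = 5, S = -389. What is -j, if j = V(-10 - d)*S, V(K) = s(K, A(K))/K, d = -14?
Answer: -778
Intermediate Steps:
A(B) = 12 (A(B) = 7 + 5 = 12)
s(o, q) = -2*o
V(K) = -2 (V(K) = (-2*K)/K = -2)
j = 778 (j = -2*(-389) = 778)
-j = -1*778 = -778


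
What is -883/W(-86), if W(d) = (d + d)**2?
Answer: -883/29584 ≈ -0.029847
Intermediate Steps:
W(d) = 4*d**2 (W(d) = (2*d)**2 = 4*d**2)
-883/W(-86) = -883/(4*(-86)**2) = -883/(4*7396) = -883/29584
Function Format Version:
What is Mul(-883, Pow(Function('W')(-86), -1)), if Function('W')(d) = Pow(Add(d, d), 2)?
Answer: Rational(-883, 29584) ≈ -0.029847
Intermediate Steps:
Function('W')(d) = Mul(4, Pow(d, 2)) (Function('W')(d) = Pow(Mul(2, d), 2) = Mul(4, Pow(d, 2)))
Mul(-883, Pow(Function('W')(-86), -1)) = Mul(-883, Pow(Mul(4, Pow(-86, 2)), -1)) = Mul(-883, Pow(Mul(4, 7396), -1)) = Mul(-883, Pow(29584, -1)) = Mul(-883, Rational(1, 29584)) = Rational(-883, 29584)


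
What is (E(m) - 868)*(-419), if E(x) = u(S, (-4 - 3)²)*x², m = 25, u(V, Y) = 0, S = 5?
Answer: 363692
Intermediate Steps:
E(x) = 0 (E(x) = 0*x² = 0)
(E(m) - 868)*(-419) = (0 - 868)*(-419) = -868*(-419) = 363692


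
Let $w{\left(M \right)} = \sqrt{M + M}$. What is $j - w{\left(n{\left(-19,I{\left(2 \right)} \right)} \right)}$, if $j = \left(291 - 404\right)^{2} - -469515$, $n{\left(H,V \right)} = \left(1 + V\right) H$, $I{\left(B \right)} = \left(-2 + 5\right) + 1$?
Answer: $482284 - i \sqrt{190} \approx 4.8228 \cdot 10^{5} - 13.784 i$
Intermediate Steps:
$I{\left(B \right)} = 4$ ($I{\left(B \right)} = 3 + 1 = 4$)
$n{\left(H,V \right)} = H \left(1 + V\right)$
$w{\left(M \right)} = \sqrt{2} \sqrt{M}$ ($w{\left(M \right)} = \sqrt{2 M} = \sqrt{2} \sqrt{M}$)
$j = 482284$ ($j = \left(-113\right)^{2} + 469515 = 12769 + 469515 = 482284$)
$j - w{\left(n{\left(-19,I{\left(2 \right)} \right)} \right)} = 482284 - \sqrt{2} \sqrt{- 19 \left(1 + 4\right)} = 482284 - \sqrt{2} \sqrt{\left(-19\right) 5} = 482284 - \sqrt{2} \sqrt{-95} = 482284 - \sqrt{2} i \sqrt{95} = 482284 - i \sqrt{190}$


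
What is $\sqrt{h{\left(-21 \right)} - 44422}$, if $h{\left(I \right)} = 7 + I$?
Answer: $46 i \sqrt{21} \approx 210.8 i$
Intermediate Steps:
$\sqrt{h{\left(-21 \right)} - 44422} = \sqrt{\left(7 - 21\right) - 44422} = \sqrt{-14 - 44422} = \sqrt{-44436} = 46 i \sqrt{21}$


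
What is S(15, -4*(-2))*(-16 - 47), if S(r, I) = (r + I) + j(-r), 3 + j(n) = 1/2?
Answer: -2583/2 ≈ -1291.5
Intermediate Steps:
j(n) = -5/2 (j(n) = -3 + 1/2 = -3 + ½ = -5/2)
S(r, I) = -5/2 + I + r (S(r, I) = (r + I) - 5/2 = (I + r) - 5/2 = -5/2 + I + r)
S(15, -4*(-2))*(-16 - 47) = (-5/2 - 4*(-2) + 15)*(-16 - 47) = (-5/2 + 8 + 15)*(-63) = (41/2)*(-63) = -2583/2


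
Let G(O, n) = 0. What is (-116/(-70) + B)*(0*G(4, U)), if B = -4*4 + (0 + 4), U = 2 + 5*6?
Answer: 0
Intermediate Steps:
U = 32 (U = 2 + 30 = 32)
B = -12 (B = -16 + 4 = -12)
(-116/(-70) + B)*(0*G(4, U)) = (-116/(-70) - 12)*(0*0) = (-116*(-1/70) - 12)*0 = (58/35 - 12)*0 = -362/35*0 = 0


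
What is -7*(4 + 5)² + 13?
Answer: -554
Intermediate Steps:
-7*(4 + 5)² + 13 = -7*9² + 13 = -7*81 + 13 = -567 + 13 = -554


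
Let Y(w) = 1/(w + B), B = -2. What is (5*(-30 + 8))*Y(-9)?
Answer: 10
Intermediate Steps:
Y(w) = 1/(-2 + w) (Y(w) = 1/(w - 2) = 1/(-2 + w))
(5*(-30 + 8))*Y(-9) = (5*(-30 + 8))/(-2 - 9) = (5*(-22))/(-11) = -110*(-1/11) = 10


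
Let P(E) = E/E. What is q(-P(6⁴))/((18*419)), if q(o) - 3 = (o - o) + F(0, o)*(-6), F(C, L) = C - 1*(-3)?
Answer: -5/2514 ≈ -0.0019889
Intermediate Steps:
F(C, L) = 3 + C (F(C, L) = C + 3 = 3 + C)
P(E) = 1
q(o) = -15 (q(o) = 3 + ((o - o) + (3 + 0)*(-6)) = 3 + (0 + 3*(-6)) = 3 + (0 - 18) = 3 - 18 = -15)
q(-P(6⁴))/((18*419)) = -15/(18*419) = -15/7542 = -15*1/7542 = -5/2514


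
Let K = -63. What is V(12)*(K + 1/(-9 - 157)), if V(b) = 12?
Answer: -62754/83 ≈ -756.07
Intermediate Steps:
V(12)*(K + 1/(-9 - 157)) = 12*(-63 + 1/(-9 - 157)) = 12*(-63 + 1/(-166)) = 12*(-63 - 1/166) = 12*(-10459/166) = -62754/83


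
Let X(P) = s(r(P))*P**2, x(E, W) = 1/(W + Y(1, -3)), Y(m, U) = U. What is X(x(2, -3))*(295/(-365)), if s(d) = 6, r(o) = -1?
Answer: -59/438 ≈ -0.13470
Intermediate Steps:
x(E, W) = 1/(-3 + W) (x(E, W) = 1/(W - 3) = 1/(-3 + W))
X(P) = 6*P**2
X(x(2, -3))*(295/(-365)) = (6*(1/(-3 - 3))**2)*(295/(-365)) = (6*(1/(-6))**2)*(295*(-1/365)) = (6*(-1/6)**2)*(-59/73) = (6*(1/36))*(-59/73) = (1/6)*(-59/73) = -59/438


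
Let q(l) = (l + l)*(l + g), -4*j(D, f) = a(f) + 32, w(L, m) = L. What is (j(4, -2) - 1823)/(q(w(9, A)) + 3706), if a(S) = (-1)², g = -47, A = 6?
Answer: -7325/12088 ≈ -0.60597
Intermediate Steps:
a(S) = 1
j(D, f) = -33/4 (j(D, f) = -(1 + 32)/4 = -¼*33 = -33/4)
q(l) = 2*l*(-47 + l) (q(l) = (l + l)*(l - 47) = (2*l)*(-47 + l) = 2*l*(-47 + l))
(j(4, -2) - 1823)/(q(w(9, A)) + 3706) = (-33/4 - 1823)/(2*9*(-47 + 9) + 3706) = -7325/(4*(2*9*(-38) + 3706)) = -7325/(4*(-684 + 3706)) = -7325/4/3022 = -7325/4*1/3022 = -7325/12088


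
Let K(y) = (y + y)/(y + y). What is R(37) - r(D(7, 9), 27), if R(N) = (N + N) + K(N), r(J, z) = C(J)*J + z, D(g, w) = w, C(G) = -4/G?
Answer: 52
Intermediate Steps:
K(y) = 1 (K(y) = (2*y)/((2*y)) = (2*y)*(1/(2*y)) = 1)
r(J, z) = -4 + z (r(J, z) = (-4/J)*J + z = -4 + z)
R(N) = 1 + 2*N (R(N) = (N + N) + 1 = 2*N + 1 = 1 + 2*N)
R(37) - r(D(7, 9), 27) = (1 + 2*37) - (-4 + 27) = (1 + 74) - 1*23 = 75 - 23 = 52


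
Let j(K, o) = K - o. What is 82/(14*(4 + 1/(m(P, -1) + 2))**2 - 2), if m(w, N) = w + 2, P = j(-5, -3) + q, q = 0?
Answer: 164/563 ≈ 0.29130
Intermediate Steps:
P = -2 (P = (-5 - 1*(-3)) + 0 = (-5 + 3) + 0 = -2 + 0 = -2)
m(w, N) = 2 + w
82/(14*(4 + 1/(m(P, -1) + 2))**2 - 2) = 82/(14*(4 + 1/((2 - 2) + 2))**2 - 2) = 82/(14*(4 + 1/(0 + 2))**2 - 2) = 82/(14*(4 + 1/2)**2 - 2) = 82/(14*(9/2)**2 - 2) = 82/(14*(81/4) - 2) = 82/(567/2 - 2) = 82/(563/2) = 82*(2/563) = 164/563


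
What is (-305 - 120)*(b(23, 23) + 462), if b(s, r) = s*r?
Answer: -421175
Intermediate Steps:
b(s, r) = r*s
(-305 - 120)*(b(23, 23) + 462) = (-305 - 120)*(23*23 + 462) = -425*(529 + 462) = -425*991 = -421175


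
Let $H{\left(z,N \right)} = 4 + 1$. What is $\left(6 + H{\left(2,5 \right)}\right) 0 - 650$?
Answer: $-650$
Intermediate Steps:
$H{\left(z,N \right)} = 5$
$\left(6 + H{\left(2,5 \right)}\right) 0 - 650 = \left(6 + 5\right) 0 - 650 = 11 \cdot 0 - 650 = 0 - 650 = -650$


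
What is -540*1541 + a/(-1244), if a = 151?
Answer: -1035182311/1244 ≈ -8.3214e+5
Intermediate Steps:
-540*1541 + a/(-1244) = -540*1541 + 151/(-1244) = -832140 + 151*(-1/1244) = -832140 - 151/1244 = -1035182311/1244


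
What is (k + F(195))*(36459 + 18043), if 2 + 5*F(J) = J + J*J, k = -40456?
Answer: -8941707124/5 ≈ -1.7883e+9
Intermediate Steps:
F(J) = -⅖ + J/5 + J²/5 (F(J) = -⅖ + (J + J*J)/5 = -⅖ + (J + J²)/5 = -⅖ + (J/5 + J²/5) = -⅖ + J/5 + J²/5)
(k + F(195))*(36459 + 18043) = (-40456 + (-⅖ + (⅕)*195 + (⅕)*195²))*(36459 + 18043) = (-40456 + (-⅖ + 39 + (⅕)*38025))*54502 = (-40456 + (-⅖ + 39 + 7605))*54502 = (-40456 + 38218/5)*54502 = -164062/5*54502 = -8941707124/5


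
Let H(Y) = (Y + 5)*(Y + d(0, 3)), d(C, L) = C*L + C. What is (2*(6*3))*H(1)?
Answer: 216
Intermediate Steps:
d(C, L) = C + C*L
H(Y) = Y*(5 + Y) (H(Y) = (Y + 5)*(Y + 0*(1 + 3)) = (5 + Y)*(Y + 0*4) = (5 + Y)*(Y + 0) = (5 + Y)*Y = Y*(5 + Y))
(2*(6*3))*H(1) = (2*(6*3))*(1*(5 + 1)) = (2*18)*(1*6) = 36*6 = 216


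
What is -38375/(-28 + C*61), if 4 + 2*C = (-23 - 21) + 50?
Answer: -38375/33 ≈ -1162.9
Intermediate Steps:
C = 1 (C = -2 + ((-23 - 21) + 50)/2 = -2 + (-44 + 50)/2 = -2 + (½)*6 = -2 + 3 = 1)
-38375/(-28 + C*61) = -38375/(-28 + 1*61) = -38375/(-28 + 61) = -38375/33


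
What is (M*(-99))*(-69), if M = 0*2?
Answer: 0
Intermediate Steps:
M = 0
(M*(-99))*(-69) = (0*(-99))*(-69) = 0*(-69) = 0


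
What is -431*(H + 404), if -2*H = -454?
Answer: -271961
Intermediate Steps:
H = 227 (H = -½*(-454) = 227)
-431*(H + 404) = -431*(227 + 404) = -431*631 = -271961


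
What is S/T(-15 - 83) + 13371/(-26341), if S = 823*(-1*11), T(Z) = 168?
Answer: -34387343/632184 ≈ -54.395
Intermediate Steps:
S = -9053 (S = 823*(-11) = -9053)
S/T(-15 - 83) + 13371/(-26341) = -9053/168 + 13371/(-26341) = -9053*1/168 + 13371*(-1/26341) = -9053/168 - 13371/26341 = -34387343/632184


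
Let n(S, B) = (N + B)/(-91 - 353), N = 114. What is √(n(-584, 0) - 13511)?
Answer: I*√73987642/74 ≈ 116.24*I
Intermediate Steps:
n(S, B) = -19/74 - B/444 (n(S, B) = (114 + B)/(-91 - 353) = (114 + B)/(-444) = (114 + B)*(-1/444) = -19/74 - B/444)
√(n(-584, 0) - 13511) = √((-19/74 - 1/444*0) - 13511) = √((-19/74 + 0) - 13511) = √(-19/74 - 13511) = √(-999833/74) = I*√73987642/74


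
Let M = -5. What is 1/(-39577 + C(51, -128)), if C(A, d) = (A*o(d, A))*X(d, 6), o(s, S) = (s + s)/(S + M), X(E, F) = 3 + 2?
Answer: -23/942911 ≈ -2.4393e-5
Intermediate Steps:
X(E, F) = 5
o(s, S) = 2*s/(-5 + S) (o(s, S) = (s + s)/(S - 5) = (2*s)/(-5 + S) = 2*s/(-5 + S))
C(A, d) = 10*A*d/(-5 + A) (C(A, d) = (A*(2*d/(-5 + A)))*5 = (2*A*d/(-5 + A))*5 = 10*A*d/(-5 + A))
1/(-39577 + C(51, -128)) = 1/(-39577 + 10*51*(-128)/(-5 + 51)) = 1/(-39577 + 10*51*(-128)/46) = 1/(-39577 + 10*51*(-128)*(1/46)) = 1/(-39577 - 32640/23) = 1/(-942911/23) = -23/942911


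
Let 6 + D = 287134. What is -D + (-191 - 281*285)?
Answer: -367404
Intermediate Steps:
D = 287128 (D = -6 + 287134 = 287128)
-D + (-191 - 281*285) = -1*287128 + (-191 - 281*285) = -287128 + (-191 - 80085) = -287128 - 80276 = -367404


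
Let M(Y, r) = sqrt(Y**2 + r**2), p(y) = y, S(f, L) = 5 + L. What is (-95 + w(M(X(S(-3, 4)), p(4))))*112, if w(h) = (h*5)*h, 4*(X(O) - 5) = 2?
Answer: 15260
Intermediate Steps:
X(O) = 11/2 (X(O) = 5 + (1/4)*2 = 5 + 1/2 = 11/2)
w(h) = 5*h**2 (w(h) = (5*h)*h = 5*h**2)
(-95 + w(M(X(S(-3, 4)), p(4))))*112 = (-95 + 5*(sqrt((11/2)**2 + 4**2))**2)*112 = (-95 + 5*(sqrt(121/4 + 16))**2)*112 = (-95 + 5*(sqrt(185/4))**2)*112 = (-95 + 5*(sqrt(185)/2)**2)*112 = (-95 + 5*(185/4))*112 = (-95 + 925/4)*112 = (545/4)*112 = 15260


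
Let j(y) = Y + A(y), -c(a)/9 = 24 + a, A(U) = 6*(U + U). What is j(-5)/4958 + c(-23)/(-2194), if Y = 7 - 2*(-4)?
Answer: -13527/2719463 ≈ -0.0049741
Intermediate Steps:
A(U) = 12*U (A(U) = 6*(2*U) = 12*U)
Y = 15 (Y = 7 - 1*(-8) = 7 + 8 = 15)
c(a) = -216 - 9*a (c(a) = -9*(24 + a) = -216 - 9*a)
j(y) = 15 + 12*y
j(-5)/4958 + c(-23)/(-2194) = (15 + 12*(-5))/4958 + (-216 - 9*(-23))/(-2194) = (15 - 60)*(1/4958) + (-216 + 207)*(-1/2194) = -45*1/4958 - 9*(-1/2194) = -45/4958 + 9/2194 = -13527/2719463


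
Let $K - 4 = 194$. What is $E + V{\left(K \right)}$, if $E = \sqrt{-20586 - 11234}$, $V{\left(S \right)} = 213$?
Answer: $213 + 2 i \sqrt{7955} \approx 213.0 + 178.38 i$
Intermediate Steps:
$K = 198$ ($K = 4 + 194 = 198$)
$E = 2 i \sqrt{7955}$ ($E = \sqrt{-31820} = 2 i \sqrt{7955} \approx 178.38 i$)
$E + V{\left(K \right)} = 2 i \sqrt{7955} + 213 = 213 + 2 i \sqrt{7955}$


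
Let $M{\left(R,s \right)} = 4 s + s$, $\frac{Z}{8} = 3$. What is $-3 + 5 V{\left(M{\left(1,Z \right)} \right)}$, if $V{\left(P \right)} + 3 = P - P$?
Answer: $-18$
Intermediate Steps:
$Z = 24$ ($Z = 8 \cdot 3 = 24$)
$M{\left(R,s \right)} = 5 s$
$V{\left(P \right)} = -3$ ($V{\left(P \right)} = -3 + \left(P - P\right) = -3 + 0 = -3$)
$-3 + 5 V{\left(M{\left(1,Z \right)} \right)} = -3 + 5 \left(-3\right) = -3 - 15 = -18$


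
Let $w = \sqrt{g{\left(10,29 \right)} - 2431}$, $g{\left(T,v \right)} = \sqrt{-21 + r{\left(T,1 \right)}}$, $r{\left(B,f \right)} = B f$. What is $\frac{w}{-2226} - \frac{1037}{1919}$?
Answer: $- \frac{1037}{1919} - \frac{\sqrt{-2431 + i \sqrt{11}}}{2226} \approx -0.5404 - 0.02215 i$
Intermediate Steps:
$g{\left(T,v \right)} = \sqrt{-21 + T}$ ($g{\left(T,v \right)} = \sqrt{-21 + T 1} = \sqrt{-21 + T}$)
$w = \sqrt{-2431 + i \sqrt{11}}$ ($w = \sqrt{\sqrt{-21 + 10} - 2431} = \sqrt{\sqrt{-11} - 2431} = \sqrt{i \sqrt{11} - 2431} = \sqrt{-2431 + i \sqrt{11}} \approx 0.0336 + 49.305 i$)
$\frac{w}{-2226} - \frac{1037}{1919} = \frac{\sqrt{-2431 + i \sqrt{11}}}{-2226} - \frac{1037}{1919} = \sqrt{-2431 + i \sqrt{11}} \left(- \frac{1}{2226}\right) - \frac{1037}{1919} = - \frac{\sqrt{-2431 + i \sqrt{11}}}{2226} - \frac{1037}{1919} = - \frac{1037}{1919} - \frac{\sqrt{-2431 + i \sqrt{11}}}{2226}$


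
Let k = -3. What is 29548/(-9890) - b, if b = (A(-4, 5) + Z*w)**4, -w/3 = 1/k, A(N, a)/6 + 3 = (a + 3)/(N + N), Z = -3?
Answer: -2627990519/4945 ≈ -5.3144e+5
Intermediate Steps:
A(N, a) = -18 + 3*(3 + a)/N (A(N, a) = -18 + 6*((a + 3)/(N + N)) = -18 + 6*((3 + a)/((2*N))) = -18 + 6*((3 + a)*(1/(2*N))) = -18 + 6*((3 + a)/(2*N)) = -18 + 3*(3 + a)/N)
w = 1 (w = -3/(-3) = -3*(-1/3) = 1)
b = 531441 (b = (3*(3 + 5 - 6*(-4))/(-4) - 3*1)**4 = (3*(-1/4)*(3 + 5 + 24) - 3)**4 = (3*(-1/4)*32 - 3)**4 = (-24 - 3)**4 = (-27)**4 = 531441)
29548/(-9890) - b = 29548/(-9890) - 1*531441 = 29548*(-1/9890) - 531441 = -14774/4945 - 531441 = -2627990519/4945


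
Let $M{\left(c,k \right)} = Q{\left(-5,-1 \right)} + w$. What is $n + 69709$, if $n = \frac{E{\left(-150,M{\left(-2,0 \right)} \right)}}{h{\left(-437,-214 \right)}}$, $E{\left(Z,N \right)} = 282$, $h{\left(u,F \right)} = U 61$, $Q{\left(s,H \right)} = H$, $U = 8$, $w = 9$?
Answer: $\frac{17009137}{244} \approx 69710.0$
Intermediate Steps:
$M{\left(c,k \right)} = 8$ ($M{\left(c,k \right)} = -1 + 9 = 8$)
$h{\left(u,F \right)} = 488$ ($h{\left(u,F \right)} = 8 \cdot 61 = 488$)
$n = \frac{141}{244}$ ($n = \frac{282}{488} = 282 \cdot \frac{1}{488} = \frac{141}{244} \approx 0.57787$)
$n + 69709 = \frac{141}{244} + 69709 = \frac{17009137}{244}$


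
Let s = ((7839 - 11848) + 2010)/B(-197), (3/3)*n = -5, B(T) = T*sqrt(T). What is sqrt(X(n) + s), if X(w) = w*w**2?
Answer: sqrt(-4851125 - 1999*I*sqrt(197))/197 ≈ 0.032332 - 11.18*I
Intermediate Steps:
B(T) = T**(3/2)
n = -5
X(w) = w**3
s = -1999*I*sqrt(197)/38809 (s = ((7839 - 11848) + 2010)/((-197)**(3/2)) = (-4009 + 2010)/((-197*I*sqrt(197))) = -1999*I*sqrt(197)/38809 ≈ -0.72296*I)
sqrt(X(n) + s) = sqrt((-5)**3 - 1999*I*sqrt(197)/38809) = sqrt(-125 - 1999*I*sqrt(197)/38809)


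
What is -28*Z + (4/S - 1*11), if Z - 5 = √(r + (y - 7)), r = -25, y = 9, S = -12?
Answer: -454/3 - 28*I*√23 ≈ -151.33 - 134.28*I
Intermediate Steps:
Z = 5 + I*√23 (Z = 5 + √(-25 + (9 - 7)) = 5 + √(-25 + 2) = 5 + √(-23) = 5 + I*√23 ≈ 5.0 + 4.7958*I)
-28*Z + (4/S - 1*11) = -28*(5 + I*√23) + (4/(-12) - 1*11) = (-140 - 28*I*√23) + (4*(-1/12) - 11) = (-140 - 28*I*√23) + (-⅓ - 11) = (-140 - 28*I*√23) - 34/3 = -454/3 - 28*I*√23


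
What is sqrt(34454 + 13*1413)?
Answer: sqrt(52823) ≈ 229.83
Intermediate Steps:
sqrt(34454 + 13*1413) = sqrt(34454 + 18369) = sqrt(52823)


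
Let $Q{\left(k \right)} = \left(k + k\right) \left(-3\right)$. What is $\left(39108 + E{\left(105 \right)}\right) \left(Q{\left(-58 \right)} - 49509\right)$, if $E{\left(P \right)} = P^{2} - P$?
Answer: $-2459426508$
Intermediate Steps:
$Q{\left(k \right)} = - 6 k$ ($Q{\left(k \right)} = 2 k \left(-3\right) = - 6 k$)
$\left(39108 + E{\left(105 \right)}\right) \left(Q{\left(-58 \right)} - 49509\right) = \left(39108 + 105 \left(-1 + 105\right)\right) \left(\left(-6\right) \left(-58\right) - 49509\right) = \left(39108 + 105 \cdot 104\right) \left(348 - 49509\right) = \left(39108 + 10920\right) \left(-49161\right) = 50028 \left(-49161\right) = -2459426508$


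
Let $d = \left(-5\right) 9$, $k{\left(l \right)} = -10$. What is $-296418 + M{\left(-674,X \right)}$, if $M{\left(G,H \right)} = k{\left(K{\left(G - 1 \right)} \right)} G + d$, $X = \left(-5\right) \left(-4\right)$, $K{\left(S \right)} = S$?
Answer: $-289723$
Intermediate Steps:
$X = 20$
$d = -45$
$M{\left(G,H \right)} = -45 - 10 G$ ($M{\left(G,H \right)} = - 10 G - 45 = -45 - 10 G$)
$-296418 + M{\left(-674,X \right)} = -296418 - -6695 = -296418 + \left(-45 + 6740\right) = -296418 + 6695 = -289723$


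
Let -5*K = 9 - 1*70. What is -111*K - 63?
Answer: -7086/5 ≈ -1417.2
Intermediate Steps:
K = 61/5 (K = -(9 - 1*70)/5 = -(9 - 70)/5 = -⅕*(-61) = 61/5 ≈ 12.200)
-111*K - 63 = -111*61/5 - 63 = -6771/5 - 63 = -7086/5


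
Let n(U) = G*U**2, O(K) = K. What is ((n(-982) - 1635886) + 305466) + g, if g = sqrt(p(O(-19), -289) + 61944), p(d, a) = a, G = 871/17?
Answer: 817309064/17 + sqrt(61655) ≈ 4.8077e+7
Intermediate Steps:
G = 871/17 (G = 871*(1/17) = 871/17 ≈ 51.235)
n(U) = 871*U**2/17
g = sqrt(61655) (g = sqrt(-289 + 61944) = sqrt(61655) ≈ 248.30)
((n(-982) - 1635886) + 305466) + g = (((871/17)*(-982)**2 - 1635886) + 305466) + sqrt(61655) = (((871/17)*964324 - 1635886) + 305466) + sqrt(61655) = ((839926204/17 - 1635886) + 305466) + sqrt(61655) = (812116142/17 + 305466) + sqrt(61655) = 817309064/17 + sqrt(61655)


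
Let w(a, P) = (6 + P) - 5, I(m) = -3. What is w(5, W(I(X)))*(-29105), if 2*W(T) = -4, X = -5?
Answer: 29105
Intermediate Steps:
W(T) = -2 (W(T) = (½)*(-4) = -2)
w(a, P) = 1 + P
w(5, W(I(X)))*(-29105) = (1 - 2)*(-29105) = -1*(-29105) = 29105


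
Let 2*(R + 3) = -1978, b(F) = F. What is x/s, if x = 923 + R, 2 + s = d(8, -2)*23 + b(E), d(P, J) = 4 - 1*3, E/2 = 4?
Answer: -69/29 ≈ -2.3793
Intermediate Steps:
E = 8 (E = 2*4 = 8)
R = -992 (R = -3 + (½)*(-1978) = -3 - 989 = -992)
d(P, J) = 1 (d(P, J) = 4 - 3 = 1)
s = 29 (s = -2 + (1*23 + 8) = -2 + (23 + 8) = -2 + 31 = 29)
x = -69 (x = 923 - 992 = -69)
x/s = -69/29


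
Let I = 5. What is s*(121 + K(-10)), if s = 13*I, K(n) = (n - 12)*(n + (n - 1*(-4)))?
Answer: 30745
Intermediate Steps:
K(n) = (-12 + n)*(4 + 2*n) (K(n) = (-12 + n)*(n + (n + 4)) = (-12 + n)*(n + (4 + n)) = (-12 + n)*(4 + 2*n))
s = 65 (s = 13*5 = 65)
s*(121 + K(-10)) = 65*(121 + (-48 - 20*(-10) + 2*(-10)²)) = 65*(121 + (-48 + 200 + 2*100)) = 65*(121 + (-48 + 200 + 200)) = 65*(121 + 352) = 65*473 = 30745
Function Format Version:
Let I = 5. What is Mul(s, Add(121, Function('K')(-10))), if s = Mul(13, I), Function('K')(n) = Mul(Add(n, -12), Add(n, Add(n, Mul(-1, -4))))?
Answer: 30745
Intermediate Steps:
Function('K')(n) = Mul(Add(-12, n), Add(4, Mul(2, n))) (Function('K')(n) = Mul(Add(-12, n), Add(n, Add(n, 4))) = Mul(Add(-12, n), Add(n, Add(4, n))) = Mul(Add(-12, n), Add(4, Mul(2, n))))
s = 65 (s = Mul(13, 5) = 65)
Mul(s, Add(121, Function('K')(-10))) = Mul(65, Add(121, Add(-48, Mul(-20, -10), Mul(2, Pow(-10, 2))))) = Mul(65, Add(121, Add(-48, 200, Mul(2, 100)))) = Mul(65, Add(121, Add(-48, 200, 200))) = Mul(65, Add(121, 352)) = Mul(65, 473) = 30745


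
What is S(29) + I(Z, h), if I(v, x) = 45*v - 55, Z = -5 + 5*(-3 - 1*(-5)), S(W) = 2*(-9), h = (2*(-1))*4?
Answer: 152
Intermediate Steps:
h = -8 (h = -2*4 = -8)
S(W) = -18
Z = 5 (Z = -5 + 5*(-3 + 5) = -5 + 5*2 = -5 + 10 = 5)
I(v, x) = -55 + 45*v
S(29) + I(Z, h) = -18 + (-55 + 45*5) = -18 + (-55 + 225) = -18 + 170 = 152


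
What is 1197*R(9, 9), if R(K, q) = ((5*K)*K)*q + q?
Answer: 4373838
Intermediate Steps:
R(K, q) = q + 5*q*K² (R(K, q) = (5*K²)*q + q = 5*q*K² + q = q + 5*q*K²)
1197*R(9, 9) = 1197*(9*(1 + 5*9²)) = 1197*(9*(1 + 5*81)) = 1197*(9*(1 + 405)) = 1197*(9*406) = 1197*3654 = 4373838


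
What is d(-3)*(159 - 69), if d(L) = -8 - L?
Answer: -450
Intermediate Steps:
d(-3)*(159 - 69) = (-8 - 1*(-3))*(159 - 69) = (-8 + 3)*90 = -5*90 = -450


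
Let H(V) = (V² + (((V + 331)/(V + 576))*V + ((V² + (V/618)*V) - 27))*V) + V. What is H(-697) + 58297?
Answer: -25209539527351/74778 ≈ -3.3712e+8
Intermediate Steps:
H(V) = V + V² + V*(-27 + 619*V²/618 + V*(331 + V)/(576 + V)) (H(V) = (V² + (((331 + V)/(576 + V))*V + ((V² + (V*(1/618))*V) - 27))*V) + V = (V² + (((331 + V)/(576 + V))*V + ((V² + (V/618)*V) - 27))*V) + V = (V² + (V*(331 + V)/(576 + V) + ((V² + V²/618) - 27))*V) + V = (V² + (V*(331 + V)/(576 + V) + (619*V²/618 - 27))*V) + V = (V² + (V*(331 + V)/(576 + V) + (-27 + 619*V²/618))*V) + V = (V² + (-27 + 619*V²/618 + V*(331 + V)/(576 + V))*V) + V = (V² + V*(-27 + 619*V²/618 + V*(331 + V)/(576 + V))) + V = V + V² + V*(-27 + 619*V²/618 + V*(331 + V)/(576 + V)))
H(-697) + 58297 = (1/618)*(-697)*(-9255168 + 619*(-697)³ + 357780*(-697)² + 544458*(-697))/(576 - 697) + 58297 = (1/618)*(-697)*(-9255168 + 619*(-338608873) + 357780*485809 - 379487226)/(-121) + 58297 = (1/618)*(-697)*(-1/121)*(-9255168 - 209598892387 + 173812744020 - 379487226) + 58297 = (1/618)*(-697)*(-1/121)*(-36174890761) + 58297 = -25213898860417/74778 + 58297 = -25209539527351/74778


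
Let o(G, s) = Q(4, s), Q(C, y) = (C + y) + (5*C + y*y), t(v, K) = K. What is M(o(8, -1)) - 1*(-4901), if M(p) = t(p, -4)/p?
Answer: 29405/6 ≈ 4900.8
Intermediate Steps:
Q(C, y) = y + y**2 + 6*C (Q(C, y) = (C + y) + (5*C + y**2) = (C + y) + (y**2 + 5*C) = y + y**2 + 6*C)
o(G, s) = 24 + s + s**2 (o(G, s) = s + s**2 + 6*4 = s + s**2 + 24 = 24 + s + s**2)
M(p) = -4/p
M(o(8, -1)) - 1*(-4901) = -4/(24 - 1 + (-1)**2) - 1*(-4901) = -4/(24 - 1 + 1) + 4901 = -4/24 + 4901 = -4*1/24 + 4901 = -1/6 + 4901 = 29405/6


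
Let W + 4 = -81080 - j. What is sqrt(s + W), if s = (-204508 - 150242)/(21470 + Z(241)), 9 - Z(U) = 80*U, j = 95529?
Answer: I*sqrt(94978899407)/733 ≈ 420.45*I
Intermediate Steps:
Z(U) = 9 - 80*U
s = -118250/733 (s = (-204508 - 150242)/(21470 + (9 - 80*241)) = -354750/(21470 + (9 - 19280)) = -354750/(21470 - 19271) = -354750/2199 = -354750*1/2199 = -118250/733 ≈ -161.32)
W = -176613 (W = -4 + (-81080 - 1*95529) = -4 + (-81080 - 95529) = -4 - 176609 = -176613)
sqrt(s + W) = sqrt(-118250/733 - 176613) = sqrt(-129575579/733) = I*sqrt(94978899407)/733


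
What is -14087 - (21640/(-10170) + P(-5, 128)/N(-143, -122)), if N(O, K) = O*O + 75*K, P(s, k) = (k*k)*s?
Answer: -161767122545/11491083 ≈ -14078.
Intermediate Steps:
P(s, k) = s*k**2 (P(s, k) = k**2*s = s*k**2)
N(O, K) = O**2 + 75*K
-14087 - (21640/(-10170) + P(-5, 128)/N(-143, -122)) = -14087 - (21640/(-10170) + (-5*128**2)/((-143)**2 + 75*(-122))) = -14087 - (21640*(-1/10170) + (-5*16384)/(20449 - 9150)) = -14087 - (-2164/1017 - 81920/11299) = -14087 - 1*(-107763676/11491083) = -14087 + 107763676/11491083 = -161767122545/11491083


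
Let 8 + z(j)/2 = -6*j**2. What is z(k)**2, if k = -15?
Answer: 7376656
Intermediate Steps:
z(j) = -16 - 12*j**2 (z(j) = -16 + 2*(-6*j**2) = -16 - 12*j**2)
z(k)**2 = (-16 - 12*(-15)**2)**2 = (-16 - 12*225)**2 = (-16 - 2700)**2 = (-2716)**2 = 7376656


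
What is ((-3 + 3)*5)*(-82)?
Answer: 0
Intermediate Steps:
((-3 + 3)*5)*(-82) = (0*5)*(-82) = 0*(-82) = 0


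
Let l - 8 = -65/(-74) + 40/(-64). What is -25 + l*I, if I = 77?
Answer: 180711/296 ≈ 610.51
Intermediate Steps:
l = 2443/296 (l = 8 + (-65/(-74) + 40/(-64)) = 8 + (-65*(-1/74) + 40*(-1/64)) = 8 + (65/74 - 5/8) = 8 + 75/296 = 2443/296 ≈ 8.2534)
-25 + l*I = -25 + (2443/296)*77 = -25 + 188111/296 = 180711/296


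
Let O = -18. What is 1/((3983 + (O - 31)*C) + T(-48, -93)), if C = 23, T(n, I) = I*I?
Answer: 1/11505 ≈ 8.6919e-5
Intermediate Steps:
T(n, I) = I**2
1/((3983 + (O - 31)*C) + T(-48, -93)) = 1/((3983 + (-18 - 31)*23) + (-93)**2) = 1/((3983 - 49*23) + 8649) = 1/((3983 - 1127) + 8649) = 1/(2856 + 8649) = 1/11505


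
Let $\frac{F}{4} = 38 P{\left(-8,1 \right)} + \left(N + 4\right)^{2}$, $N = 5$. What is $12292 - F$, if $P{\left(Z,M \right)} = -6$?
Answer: $12880$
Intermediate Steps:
$F = -588$ ($F = 4 \left(38 \left(-6\right) + \left(5 + 4\right)^{2}\right) = 4 \left(-228 + 9^{2}\right) = 4 \left(-228 + 81\right) = 4 \left(-147\right) = -588$)
$12292 - F = 12292 - -588 = 12292 + 588 = 12880$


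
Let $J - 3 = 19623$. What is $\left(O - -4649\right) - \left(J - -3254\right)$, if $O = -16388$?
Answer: $-34619$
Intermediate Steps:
$J = 19626$ ($J = 3 + 19623 = 19626$)
$\left(O - -4649\right) - \left(J - -3254\right) = \left(-16388 - -4649\right) - \left(19626 - -3254\right) = \left(-16388 + 4649\right) - \left(19626 + 3254\right) = -11739 - 22880 = -34619$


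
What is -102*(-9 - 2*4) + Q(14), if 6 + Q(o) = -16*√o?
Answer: 1728 - 16*√14 ≈ 1668.1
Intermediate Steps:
Q(o) = -6 - 16*√o
-102*(-9 - 2*4) + Q(14) = -102*(-9 - 2*4) + (-6 - 16*√14) = -102*(-9 - 8) + (-6 - 16*√14) = -102*(-17) + (-6 - 16*√14) = 1734 + (-6 - 16*√14) = 1728 - 16*√14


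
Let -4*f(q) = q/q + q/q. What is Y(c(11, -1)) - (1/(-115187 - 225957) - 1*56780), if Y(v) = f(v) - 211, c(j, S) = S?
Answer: 19298004365/341144 ≈ 56569.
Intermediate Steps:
f(q) = -½ (f(q) = -(q/q + q/q)/4 = -(1 + 1)/4 = -¼*2 = -½)
Y(v) = -423/2 (Y(v) = -½ - 211 = -423/2)
Y(c(11, -1)) - (1/(-115187 - 225957) - 1*56780) = -423/2 - (1/(-115187 - 225957) - 1*56780) = -423/2 - (1/(-341144) - 56780) = -423/2 - (-1/341144 - 56780) = -423/2 - 1*(-19370156321/341144) = -423/2 + 19370156321/341144 = 19298004365/341144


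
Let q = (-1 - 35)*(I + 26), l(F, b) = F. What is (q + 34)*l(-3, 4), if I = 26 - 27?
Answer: 2598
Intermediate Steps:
I = -1
q = -900 (q = (-1 - 35)*(-1 + 26) = -36*25 = -900)
(q + 34)*l(-3, 4) = (-900 + 34)*(-3) = -866*(-3) = 2598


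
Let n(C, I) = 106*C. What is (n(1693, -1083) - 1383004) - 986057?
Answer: -2189603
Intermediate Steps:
(n(1693, -1083) - 1383004) - 986057 = (106*1693 - 1383004) - 986057 = (179458 - 1383004) - 986057 = -1203546 - 986057 = -2189603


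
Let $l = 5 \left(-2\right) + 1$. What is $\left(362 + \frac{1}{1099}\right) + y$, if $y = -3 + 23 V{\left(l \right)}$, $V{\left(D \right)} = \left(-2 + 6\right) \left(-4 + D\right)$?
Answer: $- \frac{919862}{1099} \approx -837.0$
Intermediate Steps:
$l = -9$ ($l = -10 + 1 = -9$)
$V{\left(D \right)} = -16 + 4 D$ ($V{\left(D \right)} = 4 \left(-4 + D\right) = -16 + 4 D$)
$y = -1199$ ($y = -3 + 23 \left(-16 + 4 \left(-9\right)\right) = -3 + 23 \left(-16 - 36\right) = -3 + 23 \left(-52\right) = -3 - 1196 = -1199$)
$\left(362 + \frac{1}{1099}\right) + y = \left(362 + \frac{1}{1099}\right) - 1199 = \frac{397839}{1099} - 1199 = - \frac{919862}{1099}$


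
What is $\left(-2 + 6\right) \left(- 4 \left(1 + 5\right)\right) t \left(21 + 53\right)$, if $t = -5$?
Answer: $35520$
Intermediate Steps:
$\left(-2 + 6\right) \left(- 4 \left(1 + 5\right)\right) t \left(21 + 53\right) = \left(-2 + 6\right) \left(- 4 \left(1 + 5\right)\right) \left(-5\right) \left(21 + 53\right) = 4 \left(\left(-4\right) 6\right) \left(-5\right) 74 = 4 \left(-24\right) \left(-5\right) 74 = \left(-96\right) \left(-5\right) 74 = 480 \cdot 74 = 35520$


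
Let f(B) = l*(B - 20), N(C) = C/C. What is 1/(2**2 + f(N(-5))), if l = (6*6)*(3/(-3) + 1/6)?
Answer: 1/574 ≈ 0.0017422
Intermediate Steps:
N(C) = 1
l = -30 (l = 36*(3*(-1/3) + 1*(1/6)) = 36*(-1 + 1/6) = 36*(-5/6) = -30)
f(B) = 600 - 30*B (f(B) = -30*(B - 20) = -30*(-20 + B) = 600 - 30*B)
1/(2**2 + f(N(-5))) = 1/(2**2 + (600 - 30*1)) = 1/(4 + (600 - 30)) = 1/(4 + 570) = 1/574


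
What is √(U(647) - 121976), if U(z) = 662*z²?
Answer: √276997182 ≈ 16643.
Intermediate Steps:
√(U(647) - 121976) = √(662*647² - 121976) = √(662*418609 - 121976) = √(277119158 - 121976) = √276997182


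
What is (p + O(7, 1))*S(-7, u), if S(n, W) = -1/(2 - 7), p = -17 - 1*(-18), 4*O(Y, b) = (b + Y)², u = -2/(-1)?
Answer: 17/5 ≈ 3.4000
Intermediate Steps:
u = 2 (u = -2*(-1) = 2)
O(Y, b) = (Y + b)²/4 (O(Y, b) = (b + Y)²/4 = (Y + b)²/4)
p = 1 (p = -17 + 18 = 1)
S(n, W) = ⅕ (S(n, W) = -1/(-5) = -1*(-⅕) = ⅕)
(p + O(7, 1))*S(-7, u) = (1 + (7 + 1)²/4)*(⅕) = (1 + (¼)*8²)*(⅕) = (1 + (¼)*64)*(⅕) = (1 + 16)*(⅕) = 17*(⅕) = 17/5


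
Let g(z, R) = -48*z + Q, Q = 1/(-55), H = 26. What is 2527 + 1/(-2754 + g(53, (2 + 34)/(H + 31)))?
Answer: 736345002/291391 ≈ 2527.0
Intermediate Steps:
Q = -1/55 ≈ -0.018182
g(z, R) = -1/55 - 48*z (g(z, R) = -48*z - 1/55 = -1/55 - 48*z)
2527 + 1/(-2754 + g(53, (2 + 34)/(H + 31))) = 2527 + 1/(-2754 + (-1/55 - 48*53)) = 2527 + 1/(-2754 + (-1/55 - 2544)) = 2527 + 1/(-2754 - 139921/55) = 2527 + 1/(-291391/55) = 2527 - 55/291391 = 736345002/291391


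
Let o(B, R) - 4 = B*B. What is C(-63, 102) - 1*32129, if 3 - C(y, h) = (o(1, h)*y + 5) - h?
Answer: -31714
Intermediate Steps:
o(B, R) = 4 + B**2 (o(B, R) = 4 + B*B = 4 + B**2)
C(y, h) = -2 + h - 5*y (C(y, h) = 3 - (((4 + 1**2)*y + 5) - h) = 3 - (((4 + 1)*y + 5) - h) = 3 - ((5*y + 5) - h) = 3 - ((5 + 5*y) - h) = 3 - (5 - h + 5*y) = 3 + (-5 + h - 5*y) = -2 + h - 5*y)
C(-63, 102) - 1*32129 = (-2 + 102 - 5*(-63)) - 1*32129 = (-2 + 102 + 315) - 32129 = 415 - 32129 = -31714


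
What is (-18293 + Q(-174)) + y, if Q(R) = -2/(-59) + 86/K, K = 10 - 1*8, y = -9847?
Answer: -1657721/59 ≈ -28097.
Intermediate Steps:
K = 2 (K = 10 - 8 = 2)
Q(R) = 2539/59 (Q(R) = -2/(-59) + 86/2 = -2*(-1/59) + 86*(1/2) = 2/59 + 43 = 2539/59)
(-18293 + Q(-174)) + y = (-18293 + 2539/59) - 9847 = -1076748/59 - 9847 = -1657721/59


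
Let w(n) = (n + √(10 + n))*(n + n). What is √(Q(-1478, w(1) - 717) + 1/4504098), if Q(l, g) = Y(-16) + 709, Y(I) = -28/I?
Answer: 13*√85319013739989/4504098 ≈ 26.660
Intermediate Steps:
w(n) = 2*n*(n + √(10 + n)) (w(n) = (n + √(10 + n))*(2*n) = 2*n*(n + √(10 + n)))
Q(l, g) = 2843/4 (Q(l, g) = -28/(-16) + 709 = -28*(-1/16) + 709 = 7/4 + 709 = 2843/4)
√(Q(-1478, w(1) - 717) + 1/4504098) = √(2843/4 + 1/4504098) = √(6402575309/9008196) = 13*√85319013739989/4504098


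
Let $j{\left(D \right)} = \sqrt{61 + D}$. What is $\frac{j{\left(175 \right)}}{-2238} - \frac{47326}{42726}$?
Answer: $- \frac{23663}{21363} - \frac{\sqrt{59}}{1119} \approx -1.1145$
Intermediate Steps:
$\frac{j{\left(175 \right)}}{-2238} - \frac{47326}{42726} = \frac{\sqrt{61 + 175}}{-2238} - \frac{47326}{42726} = \sqrt{236} \left(- \frac{1}{2238}\right) - \frac{23663}{21363} = 2 \sqrt{59} \left(- \frac{1}{2238}\right) - \frac{23663}{21363} = - \frac{\sqrt{59}}{1119} - \frac{23663}{21363} = - \frac{23663}{21363} - \frac{\sqrt{59}}{1119}$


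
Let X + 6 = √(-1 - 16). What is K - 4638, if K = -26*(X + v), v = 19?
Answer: -4976 - 26*I*√17 ≈ -4976.0 - 107.2*I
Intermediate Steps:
X = -6 + I*√17 (X = -6 + √(-1 - 16) = -6 + √(-17) = -6 + I*√17 ≈ -6.0 + 4.1231*I)
K = -338 - 26*I*√17 (K = -26*((-6 + I*√17) + 19) = -26*(13 + I*√17) = -338 - 26*I*√17 ≈ -338.0 - 107.2*I)
K - 4638 = (-338 - 26*I*√17) - 4638 = -4976 - 26*I*√17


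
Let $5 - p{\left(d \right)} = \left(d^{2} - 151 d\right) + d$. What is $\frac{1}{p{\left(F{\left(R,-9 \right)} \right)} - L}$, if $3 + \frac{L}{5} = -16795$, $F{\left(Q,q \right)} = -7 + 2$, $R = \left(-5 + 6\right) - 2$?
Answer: $\frac{1}{83220} \approx 1.2016 \cdot 10^{-5}$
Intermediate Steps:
$R = -1$ ($R = 1 - 2 = -1$)
$F{\left(Q,q \right)} = -5$
$p{\left(d \right)} = 5 - d^{2} + 150 d$ ($p{\left(d \right)} = 5 - \left(\left(d^{2} - 151 d\right) + d\right) = 5 - \left(d^{2} - 150 d\right) = 5 - d^{2} + 150 d$)
$L = -83990$ ($L = -15 + 5 \left(-16795\right) = -15 - 83975 = -83990$)
$\frac{1}{p{\left(F{\left(R,-9 \right)} \right)} - L} = \frac{1}{\left(5 - \left(-5\right)^{2} + 150 \left(-5\right)\right) - -83990} = \frac{1}{\left(5 - 25 - 750\right) + 83990} = \frac{1}{-770 + 83990} = \frac{1}{83220}$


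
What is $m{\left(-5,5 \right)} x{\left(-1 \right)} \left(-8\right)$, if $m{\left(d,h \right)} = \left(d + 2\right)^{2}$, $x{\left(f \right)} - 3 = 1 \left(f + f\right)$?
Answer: $-72$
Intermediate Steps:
$x{\left(f \right)} = 3 + 2 f$ ($x{\left(f \right)} = 3 + 1 \left(f + f\right) = 3 + 1 \cdot 2 f = 3 + 2 f$)
$m{\left(d,h \right)} = \left(2 + d\right)^{2}$
$m{\left(-5,5 \right)} x{\left(-1 \right)} \left(-8\right) = \left(2 - 5\right)^{2} \left(3 + 2 \left(-1\right)\right) \left(-8\right) = \left(-3\right)^{2} \left(3 - 2\right) \left(-8\right) = 9 \cdot 1 \left(-8\right) = 9 \left(-8\right) = -72$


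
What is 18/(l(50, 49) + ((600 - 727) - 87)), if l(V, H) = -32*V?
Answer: -9/907 ≈ -0.0099228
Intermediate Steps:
18/(l(50, 49) + ((600 - 727) - 87)) = 18/(-32*50 + ((600 - 727) - 87)) = 18/(-1600 + (-127 - 87)) = 18/(-1600 - 214) = 18/(-1814) = -1/1814*18 = -9/907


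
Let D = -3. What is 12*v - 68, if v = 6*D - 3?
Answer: -320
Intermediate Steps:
v = -21 (v = 6*(-3) - 3 = -18 - 3 = -21)
12*v - 68 = 12*(-21) - 68 = -252 - 68 = -320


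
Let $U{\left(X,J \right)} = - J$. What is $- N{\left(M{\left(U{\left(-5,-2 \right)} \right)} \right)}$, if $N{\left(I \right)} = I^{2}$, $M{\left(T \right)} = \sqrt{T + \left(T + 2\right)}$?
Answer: $-6$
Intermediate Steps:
$M{\left(T \right)} = \sqrt{2 + 2 T}$ ($M{\left(T \right)} = \sqrt{T + \left(2 + T\right)} = \sqrt{2 + 2 T}$)
$- N{\left(M{\left(U{\left(-5,-2 \right)} \right)} \right)} = - \left(\sqrt{2 + 2 \left(\left(-1\right) \left(-2\right)\right)}\right)^{2} = - \left(\sqrt{2 + 2 \cdot 2}\right)^{2} = - \left(\sqrt{2 + 4}\right)^{2} = - \left(\sqrt{6}\right)^{2} = \left(-1\right) 6 = -6$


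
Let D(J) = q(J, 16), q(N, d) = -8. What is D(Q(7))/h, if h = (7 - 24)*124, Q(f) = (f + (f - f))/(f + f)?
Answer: 2/527 ≈ 0.0037951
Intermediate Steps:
Q(f) = ½ (Q(f) = (f + 0)/((2*f)) = f*(1/(2*f)) = ½)
D(J) = -8
h = -2108 (h = -17*124 = -2108)
D(Q(7))/h = -8/(-2108) = -8*(-1/2108) = 2/527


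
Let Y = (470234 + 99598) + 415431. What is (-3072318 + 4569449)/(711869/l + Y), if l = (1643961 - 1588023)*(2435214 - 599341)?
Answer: 153747963672745494/101181646718400731 ≈ 1.5195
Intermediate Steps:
Y = 985263 (Y = 569832 + 415431 = 985263)
l = 102695063874 (l = 55938*1835873 = 102695063874)
(-3072318 + 4569449)/(711869/l + Y) = (-3072318 + 4569449)/(711869/102695063874 + 985263) = 1497131/(711869*(1/102695063874) + 985263) = 1497131/(711869/102695063874 + 985263) = 1497131/(101181646718400731/102695063874) = 1497131*(102695063874/101181646718400731) = 153747963672745494/101181646718400731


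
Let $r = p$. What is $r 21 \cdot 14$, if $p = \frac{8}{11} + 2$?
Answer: $\frac{8820}{11} \approx 801.82$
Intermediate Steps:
$p = \frac{30}{11}$ ($p = 8 \cdot \frac{1}{11} + 2 = \frac{8}{11} + 2 = \frac{30}{11} \approx 2.7273$)
$r = \frac{30}{11} \approx 2.7273$
$r 21 \cdot 14 = \frac{30}{11} \cdot 21 \cdot 14 = \frac{630}{11} \cdot 14 = \frac{8820}{11}$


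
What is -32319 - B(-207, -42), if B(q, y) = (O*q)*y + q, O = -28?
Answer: 211320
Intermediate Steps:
B(q, y) = q - 28*q*y (B(q, y) = (-28*q)*y + q = -28*q*y + q = q - 28*q*y)
-32319 - B(-207, -42) = -32319 - (-207)*(1 - 28*(-42)) = -32319 - (-207)*(1 + 1176) = -32319 - (-207)*1177 = -32319 - 1*(-243639) = -32319 + 243639 = 211320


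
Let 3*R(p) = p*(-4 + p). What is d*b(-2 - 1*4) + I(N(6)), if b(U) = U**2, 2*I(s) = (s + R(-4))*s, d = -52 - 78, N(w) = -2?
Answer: -14066/3 ≈ -4688.7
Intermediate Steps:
R(p) = p*(-4 + p)/3 (R(p) = (p*(-4 + p))/3 = p*(-4 + p)/3)
d = -130
I(s) = s*(32/3 + s)/2 (I(s) = ((s + (1/3)*(-4)*(-4 - 4))*s)/2 = ((s + (1/3)*(-4)*(-8))*s)/2 = ((s + 32/3)*s)/2 = ((32/3 + s)*s)/2 = (s*(32/3 + s))/2 = s*(32/3 + s)/2)
d*b(-2 - 1*4) + I(N(6)) = -130*(-2 - 1*4)**2 + (1/6)*(-2)*(32 + 3*(-2)) = -130*(-2 - 4)**2 + (1/6)*(-2)*(32 - 6) = -130*(-6)**2 + (1/6)*(-2)*26 = -130*36 - 26/3 = -4680 - 26/3 = -14066/3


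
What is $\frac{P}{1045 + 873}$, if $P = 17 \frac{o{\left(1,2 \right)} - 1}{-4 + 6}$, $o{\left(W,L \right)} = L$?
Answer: $\frac{17}{3836} \approx 0.0044317$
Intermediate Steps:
$P = \frac{17}{2}$ ($P = 17 \frac{2 - 1}{-4 + 6} = 17 \cdot 1 \cdot \frac{1}{2} = 17 \cdot \frac{1}{2} = \frac{17}{2} \approx 8.5$)
$\frac{P}{1045 + 873} = \frac{1}{1045 + 873} \cdot \frac{17}{2} = \frac{1}{1918} \cdot \frac{17}{2} = \frac{17}{3836}$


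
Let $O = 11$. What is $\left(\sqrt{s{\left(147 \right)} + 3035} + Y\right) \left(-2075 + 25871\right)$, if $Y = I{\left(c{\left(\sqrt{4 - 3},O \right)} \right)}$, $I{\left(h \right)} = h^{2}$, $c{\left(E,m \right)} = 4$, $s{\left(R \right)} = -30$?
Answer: $380736 + 23796 \sqrt{3005} \approx 1.6852 \cdot 10^{6}$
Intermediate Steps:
$Y = 16$ ($Y = 4^{2} = 16$)
$\left(\sqrt{s{\left(147 \right)} + 3035} + Y\right) \left(-2075 + 25871\right) = \left(\sqrt{-30 + 3035} + 16\right) \left(-2075 + 25871\right) = \left(\sqrt{3005} + 16\right) 23796 = \left(16 + \sqrt{3005}\right) 23796 = 380736 + 23796 \sqrt{3005}$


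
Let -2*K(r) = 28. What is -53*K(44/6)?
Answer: 742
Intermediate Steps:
K(r) = -14 (K(r) = -1/2*28 = -14)
-53*K(44/6) = -53*(-14) = 742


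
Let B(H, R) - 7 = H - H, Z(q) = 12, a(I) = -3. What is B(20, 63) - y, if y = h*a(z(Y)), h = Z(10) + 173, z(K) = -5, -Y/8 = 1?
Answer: 562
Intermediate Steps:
Y = -8 (Y = -8*1 = -8)
B(H, R) = 7 (B(H, R) = 7 + (H - H) = 7 + 0 = 7)
h = 185 (h = 12 + 173 = 185)
y = -555 (y = 185*(-3) = -555)
B(20, 63) - y = 7 - 1*(-555) = 7 + 555 = 562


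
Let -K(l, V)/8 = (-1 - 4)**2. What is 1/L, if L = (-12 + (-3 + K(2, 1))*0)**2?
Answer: 1/144 ≈ 0.0069444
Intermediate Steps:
K(l, V) = -200 (K(l, V) = -8*(-1 - 4)**2 = -8*(-5)**2 = -8*25 = -200)
L = 144 (L = (-12 + (-3 - 200)*0)**2 = (-12 - 203*0)**2 = (-12 + 0)**2 = (-12)**2 = 144)
1/L = 1/144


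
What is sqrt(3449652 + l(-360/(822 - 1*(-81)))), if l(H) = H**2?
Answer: 2*sqrt(78135483813)/301 ≈ 1857.3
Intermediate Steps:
sqrt(3449652 + l(-360/(822 - 1*(-81)))) = sqrt(3449652 + (-360/(822 - 1*(-81)))**2) = sqrt(3449652 + (-360/(822 + 81))**2) = sqrt(3449652 + (-360/903)**2) = sqrt(3449652 + (-360*1/903)**2) = sqrt(3449652 + (-120/301)**2) = sqrt(3449652 + 14400/90601) = sqrt(312541935252/90601) = 2*sqrt(78135483813)/301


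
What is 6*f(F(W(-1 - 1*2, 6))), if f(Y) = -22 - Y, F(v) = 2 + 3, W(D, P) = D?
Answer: -162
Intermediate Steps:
F(v) = 5
6*f(F(W(-1 - 1*2, 6))) = 6*(-22 - 1*5) = 6*(-22 - 5) = 6*(-27) = -162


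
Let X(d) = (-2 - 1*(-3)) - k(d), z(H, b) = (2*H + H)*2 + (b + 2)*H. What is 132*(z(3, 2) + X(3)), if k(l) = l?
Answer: 3696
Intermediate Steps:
z(H, b) = 6*H + H*(2 + b) (z(H, b) = (3*H)*2 + (2 + b)*H = 6*H + H*(2 + b))
X(d) = 1 - d (X(d) = (-2 - 1*(-3)) - d = (-2 + 3) - d = 1 - d)
132*(z(3, 2) + X(3)) = 132*(3*(8 + 2) + (1 - 1*3)) = 132*(3*10 + (1 - 3)) = 132*(30 - 2) = 132*28 = 3696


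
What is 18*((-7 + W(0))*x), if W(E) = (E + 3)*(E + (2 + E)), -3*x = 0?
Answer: 0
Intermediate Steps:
x = 0 (x = -1/3*0 = 0)
W(E) = (2 + 2*E)*(3 + E) (W(E) = (3 + E)*(2 + 2*E) = (2 + 2*E)*(3 + E))
18*((-7 + W(0))*x) = 18*((-7 + (6 + 2*0**2 + 8*0))*0) = 18*((-7 + (6 + 2*0 + 0))*0) = 18*((-7 + (6 + 0 + 0))*0) = 18*((-7 + 6)*0) = 18*(-1*0) = 18*0 = 0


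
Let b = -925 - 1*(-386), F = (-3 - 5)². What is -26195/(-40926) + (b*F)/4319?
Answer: -185521013/25251342 ≈ -7.3470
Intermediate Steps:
F = 64 (F = (-8)² = 64)
b = -539 (b = -925 + 386 = -539)
-26195/(-40926) + (b*F)/4319 = -26195/(-40926) - 539*64/4319 = -26195*(-1/40926) - 34496*1/4319 = 26195/40926 - 4928/617 = -185521013/25251342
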